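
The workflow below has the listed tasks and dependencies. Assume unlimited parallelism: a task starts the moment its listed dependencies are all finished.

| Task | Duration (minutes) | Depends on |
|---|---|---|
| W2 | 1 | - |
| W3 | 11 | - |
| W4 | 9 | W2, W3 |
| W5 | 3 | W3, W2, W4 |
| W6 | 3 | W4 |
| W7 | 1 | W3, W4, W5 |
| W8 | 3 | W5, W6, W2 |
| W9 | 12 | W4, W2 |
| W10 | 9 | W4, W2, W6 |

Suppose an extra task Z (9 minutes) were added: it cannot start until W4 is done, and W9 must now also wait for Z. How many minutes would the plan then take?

41

Originally the plan takes 32 minutes.
With Z inserted, W9 now waits for max(W4, W2, Z).
New critical path: W3→W4→Z→W9 = 11+9+9+12 = 41 ⇒ 41 minutes.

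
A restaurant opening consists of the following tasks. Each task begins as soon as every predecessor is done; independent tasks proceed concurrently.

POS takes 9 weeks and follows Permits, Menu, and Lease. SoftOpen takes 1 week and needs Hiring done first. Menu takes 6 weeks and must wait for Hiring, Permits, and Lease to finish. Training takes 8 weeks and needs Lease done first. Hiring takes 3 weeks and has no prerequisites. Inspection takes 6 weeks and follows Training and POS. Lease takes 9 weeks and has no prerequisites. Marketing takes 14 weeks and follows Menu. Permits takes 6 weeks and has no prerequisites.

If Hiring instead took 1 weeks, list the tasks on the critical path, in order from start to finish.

Baseline: Lease→Menu→POS→Inspection = 9+6+9+6 = 30 → 30 weeks.
Hiring has 6 weeks of float (longest path through it is 24).
The critical path is still Lease→Menu→POS→Inspection; finish is now 30 weeks.

Lease, Menu, POS, Inspection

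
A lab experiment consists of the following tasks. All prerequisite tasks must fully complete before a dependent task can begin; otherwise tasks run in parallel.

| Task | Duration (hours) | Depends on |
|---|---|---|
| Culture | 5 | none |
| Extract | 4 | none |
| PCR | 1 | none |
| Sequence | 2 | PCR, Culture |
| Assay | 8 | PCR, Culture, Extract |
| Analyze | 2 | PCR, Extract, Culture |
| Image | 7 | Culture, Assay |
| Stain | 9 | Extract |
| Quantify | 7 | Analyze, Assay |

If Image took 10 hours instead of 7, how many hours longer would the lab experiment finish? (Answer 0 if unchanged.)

3

As given, the longest chain is Culture→Assay→Image = 5+8+7 = 20, so the finish is 20 hours.
Image lies on that path, so at 10 hours the path becomes 23 hours.
The critical path is still Culture→Assay→Image; finish is now 23 hours.
Change in finish: 23 − 20 = +3 hours.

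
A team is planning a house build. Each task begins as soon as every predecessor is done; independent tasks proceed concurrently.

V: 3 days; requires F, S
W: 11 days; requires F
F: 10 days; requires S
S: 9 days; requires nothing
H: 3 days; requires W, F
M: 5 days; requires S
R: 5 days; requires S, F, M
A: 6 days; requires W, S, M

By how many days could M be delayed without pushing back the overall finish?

16

The longest chain is S→F→W→A = 9+10+11+6 = 36; overall finish 36 days.
The longest chain containing M totals 20 days.
Slack of M = 25 − 9 = 16 days.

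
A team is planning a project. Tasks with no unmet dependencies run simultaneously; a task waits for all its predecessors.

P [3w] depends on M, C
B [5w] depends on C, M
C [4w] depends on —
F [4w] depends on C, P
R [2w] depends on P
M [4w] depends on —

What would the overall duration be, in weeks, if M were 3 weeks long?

11

Critical path before the change: M→P→F = 4+3+4 = 11 giving 11 weeks.
Since M is critical, the -1 change carries straight to that chain (now 10 weeks).
The binding chain switches to C→P→F = 4+3+4 = 11; finish 11 weeks.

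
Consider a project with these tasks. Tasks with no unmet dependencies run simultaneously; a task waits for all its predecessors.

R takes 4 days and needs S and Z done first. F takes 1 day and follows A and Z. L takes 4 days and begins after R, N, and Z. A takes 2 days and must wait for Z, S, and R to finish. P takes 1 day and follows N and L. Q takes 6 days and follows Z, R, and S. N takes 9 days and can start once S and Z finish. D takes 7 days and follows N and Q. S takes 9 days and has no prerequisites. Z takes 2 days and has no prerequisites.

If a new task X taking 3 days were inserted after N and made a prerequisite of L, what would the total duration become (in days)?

26

Originally the job takes 26 days.
With X inserted, L now waits for max(R, N, Z, X).
New critical path: S→R→Q→D = 9+4+6+7 = 26 ⇒ 26 days.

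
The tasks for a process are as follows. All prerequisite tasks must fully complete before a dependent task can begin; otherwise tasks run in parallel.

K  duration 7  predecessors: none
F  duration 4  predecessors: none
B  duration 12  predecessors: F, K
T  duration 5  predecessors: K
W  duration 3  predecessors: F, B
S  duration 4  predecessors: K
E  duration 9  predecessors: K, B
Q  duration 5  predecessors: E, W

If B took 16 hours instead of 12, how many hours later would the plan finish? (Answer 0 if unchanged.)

The binding path is K→B→E→Q = 7+12+9+5 = 33; finish at 33 hours.
B lies on that path, so at 16 hours the path becomes 37 hours.
That remains the longest chain; total 37 hours.
Change in finish: 37 − 33 = +4 hours.

4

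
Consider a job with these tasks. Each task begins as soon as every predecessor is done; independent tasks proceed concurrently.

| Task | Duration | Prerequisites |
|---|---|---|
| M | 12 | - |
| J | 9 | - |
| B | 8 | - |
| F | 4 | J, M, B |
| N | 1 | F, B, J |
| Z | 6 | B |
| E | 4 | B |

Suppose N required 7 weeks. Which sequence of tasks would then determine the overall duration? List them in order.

M, F, N

Critical path before the change: M→F→N = 12+4+1 = 17 giving 17 weeks.
N lies on that path, so at 7 weeks the path becomes 23 weeks.
The critical path is still M→F→N; finish is now 23 weeks.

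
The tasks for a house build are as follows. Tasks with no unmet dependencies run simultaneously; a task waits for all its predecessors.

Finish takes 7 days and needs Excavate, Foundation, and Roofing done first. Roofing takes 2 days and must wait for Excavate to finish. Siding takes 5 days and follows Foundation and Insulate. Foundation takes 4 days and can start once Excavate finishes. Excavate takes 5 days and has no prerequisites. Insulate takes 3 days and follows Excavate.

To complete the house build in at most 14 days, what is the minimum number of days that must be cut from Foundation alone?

Current finish: 16 days; target: 14.
Foundation is on every critical path, so each day cut from Foundation cuts the finish by one (this holds down to a finish of 14).
Need 16 − 14 = 2 days off Foundation → Foundation becomes 2 days, finish becomes 14.

2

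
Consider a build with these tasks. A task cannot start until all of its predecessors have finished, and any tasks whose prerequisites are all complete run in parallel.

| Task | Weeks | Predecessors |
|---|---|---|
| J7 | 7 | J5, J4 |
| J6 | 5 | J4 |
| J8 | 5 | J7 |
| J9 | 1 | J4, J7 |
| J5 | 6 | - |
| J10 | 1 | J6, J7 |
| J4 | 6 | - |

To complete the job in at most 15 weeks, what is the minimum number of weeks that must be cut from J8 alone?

Current finish: 18 weeks; target: 15.
J8 is on every critical path, so each week cut from J8 cuts the finish by one (this holds down to a finish of 14).
Need 18 − 15 = 3 weeks off J8 → J8 becomes 2 weeks, finish becomes 15.

3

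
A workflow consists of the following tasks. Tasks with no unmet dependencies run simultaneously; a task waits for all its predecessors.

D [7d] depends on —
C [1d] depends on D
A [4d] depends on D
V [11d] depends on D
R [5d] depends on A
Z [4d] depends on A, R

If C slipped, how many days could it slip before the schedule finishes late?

Critical path: D→A→R→Z = 7+4+5+4 = 20, so the finish is 20 days.
C finishes as early as 8 and must finish by 20.
Float = 20 − 8 = 12.

12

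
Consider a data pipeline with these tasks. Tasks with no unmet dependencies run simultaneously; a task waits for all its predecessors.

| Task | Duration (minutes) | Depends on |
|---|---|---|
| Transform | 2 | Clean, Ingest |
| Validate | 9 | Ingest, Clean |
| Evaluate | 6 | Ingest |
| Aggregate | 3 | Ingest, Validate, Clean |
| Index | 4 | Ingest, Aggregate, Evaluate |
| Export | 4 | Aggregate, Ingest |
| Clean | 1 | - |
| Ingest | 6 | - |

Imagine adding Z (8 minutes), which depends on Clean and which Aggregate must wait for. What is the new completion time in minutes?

22

Originally the job takes 22 minutes.
With Z inserted, Aggregate now waits for max(Ingest, Validate, Clean, Z).
New critical path: Ingest→Validate→Aggregate→Export = 6+9+3+4 = 22 ⇒ 22 minutes.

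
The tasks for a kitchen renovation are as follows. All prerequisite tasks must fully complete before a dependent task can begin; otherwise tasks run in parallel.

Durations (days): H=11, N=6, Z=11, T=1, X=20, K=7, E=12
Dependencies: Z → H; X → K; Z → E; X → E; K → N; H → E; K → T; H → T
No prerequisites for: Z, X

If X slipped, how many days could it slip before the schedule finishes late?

1

Z→H→E = 11+11+12 = 34 sets the makespan at 34 days.
X finishes as early as 20 and must finish by 21.
Slack of X = 1 − 0 = 1 day.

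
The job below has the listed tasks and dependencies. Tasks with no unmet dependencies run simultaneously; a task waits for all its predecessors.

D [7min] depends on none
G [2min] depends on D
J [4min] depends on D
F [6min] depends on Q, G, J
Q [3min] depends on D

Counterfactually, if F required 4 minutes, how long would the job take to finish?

The binding path is D→J→F = 7+4+6 = 17; finish at 17 minutes.
F lies on that path, so at 4 minutes the path becomes 15 minutes.
That remains the longest chain; total 15 minutes.

15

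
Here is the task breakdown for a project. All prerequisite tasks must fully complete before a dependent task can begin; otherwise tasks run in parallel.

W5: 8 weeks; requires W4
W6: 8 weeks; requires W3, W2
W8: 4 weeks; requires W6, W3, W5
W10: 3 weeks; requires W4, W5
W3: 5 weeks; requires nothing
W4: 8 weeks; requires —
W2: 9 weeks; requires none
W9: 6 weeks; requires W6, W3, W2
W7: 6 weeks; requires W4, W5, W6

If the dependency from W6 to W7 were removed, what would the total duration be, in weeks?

Original critical path: W2→W6→W7 = 9+8+6 = 23 ⇒ 23 weeks.
Without W6→W7, W7's earliest start moves from 17 to 16.
After: W2→W6→W9 = 9+8+6 = 23 → 23 weeks.

23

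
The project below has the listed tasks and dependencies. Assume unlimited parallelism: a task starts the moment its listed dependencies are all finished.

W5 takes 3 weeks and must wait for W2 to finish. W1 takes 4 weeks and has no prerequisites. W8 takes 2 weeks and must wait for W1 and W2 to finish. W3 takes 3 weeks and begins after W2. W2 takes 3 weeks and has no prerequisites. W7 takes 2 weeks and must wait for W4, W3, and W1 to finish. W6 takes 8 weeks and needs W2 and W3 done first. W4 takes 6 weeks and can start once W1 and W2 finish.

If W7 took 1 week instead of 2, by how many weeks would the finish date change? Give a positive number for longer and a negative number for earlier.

Baseline: W2→W3→W6 = 3+3+8 = 14 → 14 weeks.
W7 has 2 weeks of float (longest path through it is 12).
That remains the longest chain; total 14 weeks.
Change in finish: 14 − 14 = +0 weeks.

0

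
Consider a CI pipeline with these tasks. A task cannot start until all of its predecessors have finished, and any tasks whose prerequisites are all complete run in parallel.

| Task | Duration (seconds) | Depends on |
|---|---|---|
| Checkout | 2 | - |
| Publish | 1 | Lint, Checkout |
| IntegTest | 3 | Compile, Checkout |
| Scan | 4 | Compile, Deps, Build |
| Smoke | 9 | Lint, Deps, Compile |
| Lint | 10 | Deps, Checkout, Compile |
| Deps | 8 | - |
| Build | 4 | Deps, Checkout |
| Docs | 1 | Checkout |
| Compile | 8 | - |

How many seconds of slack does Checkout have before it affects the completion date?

6

The longest chain is Deps→Lint→Smoke = 8+10+9 = 27; overall finish 27 seconds.
Longest path through Checkout: 21 seconds (earliest finish 2, latest finish 8).
Float = 27 − 21 = 6.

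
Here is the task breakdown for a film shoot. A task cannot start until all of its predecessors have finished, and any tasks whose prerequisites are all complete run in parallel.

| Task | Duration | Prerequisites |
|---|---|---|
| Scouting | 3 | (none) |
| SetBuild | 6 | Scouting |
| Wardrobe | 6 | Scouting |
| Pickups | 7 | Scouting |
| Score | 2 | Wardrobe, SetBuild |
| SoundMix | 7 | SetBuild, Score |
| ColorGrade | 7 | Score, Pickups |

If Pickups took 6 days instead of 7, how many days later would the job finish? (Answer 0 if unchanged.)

0

Critical path before the change: Scouting→SetBuild→Score→SoundMix = 3+6+2+7 = 18 giving 18 days.
Pickups has 1 day of float (longest path through it is 17).
No other chain overtakes it, so the finish is 18 days.
Change in finish: 18 − 18 = +0 days.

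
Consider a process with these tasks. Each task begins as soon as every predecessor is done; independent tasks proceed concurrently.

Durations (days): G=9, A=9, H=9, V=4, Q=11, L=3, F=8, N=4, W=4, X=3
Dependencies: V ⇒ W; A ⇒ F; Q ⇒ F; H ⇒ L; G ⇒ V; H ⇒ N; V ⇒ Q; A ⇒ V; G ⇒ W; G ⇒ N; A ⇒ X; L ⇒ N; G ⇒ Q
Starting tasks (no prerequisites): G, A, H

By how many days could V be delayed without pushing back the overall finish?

0

The longest chain is G→V→Q→F = 9+4+11+8 = 32; overall finish 32 days.
Longest path through V: 32 days (earliest finish 13, latest finish 13).
Slack of V = 9 − 9 = 0 days.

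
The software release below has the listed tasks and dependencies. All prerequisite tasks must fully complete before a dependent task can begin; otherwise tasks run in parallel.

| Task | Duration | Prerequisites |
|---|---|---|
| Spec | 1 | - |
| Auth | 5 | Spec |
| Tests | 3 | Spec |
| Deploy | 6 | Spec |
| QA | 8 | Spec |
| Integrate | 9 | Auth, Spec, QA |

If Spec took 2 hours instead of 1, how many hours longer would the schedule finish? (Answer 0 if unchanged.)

1

Baseline: Spec→QA→Integrate = 1+8+9 = 18 → 18 hours.
Spec is on the critical path; changing it to 2 makes that path 19 hours.
That remains the longest chain; total 19 hours.
Change in finish: 19 − 18 = +1 hours.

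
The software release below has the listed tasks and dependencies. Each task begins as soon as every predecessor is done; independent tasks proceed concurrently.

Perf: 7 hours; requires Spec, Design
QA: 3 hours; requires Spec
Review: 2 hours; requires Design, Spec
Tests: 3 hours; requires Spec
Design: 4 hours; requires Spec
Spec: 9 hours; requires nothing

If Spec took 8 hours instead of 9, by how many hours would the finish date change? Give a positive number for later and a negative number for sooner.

Baseline: Spec→Design→Perf = 9+4+7 = 20 → 20 hours.
Spec lies on that path, so at 8 hours the path becomes 19 hours.
No other chain overtakes it, so the finish is 19 hours.
Change in finish: 19 − 20 = -1 hours.

-1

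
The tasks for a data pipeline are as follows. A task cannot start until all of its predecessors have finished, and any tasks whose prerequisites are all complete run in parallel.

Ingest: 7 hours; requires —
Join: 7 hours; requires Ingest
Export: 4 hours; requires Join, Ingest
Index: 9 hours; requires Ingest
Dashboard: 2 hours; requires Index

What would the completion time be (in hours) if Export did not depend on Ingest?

With the dependency in place, Ingest→Join→Export = 7+7+4 = 18 sets the finish at 18 hours.
Dropping Ingest→Export doesn't change Export's earliest start (14); another predecessor still binds.
New critical path: Ingest→Join→Export = 7+7+4 = 18 ⇒ 18 hours.

18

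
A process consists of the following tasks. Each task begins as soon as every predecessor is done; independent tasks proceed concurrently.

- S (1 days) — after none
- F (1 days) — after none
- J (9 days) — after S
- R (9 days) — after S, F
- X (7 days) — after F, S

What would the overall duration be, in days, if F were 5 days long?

The binding path is F→R = 1+9 = 10; finish at 10 days.
F is on the critical path; changing it to 5 makes that path 14 days.
The critical path is still F→R; finish is now 14 days.

14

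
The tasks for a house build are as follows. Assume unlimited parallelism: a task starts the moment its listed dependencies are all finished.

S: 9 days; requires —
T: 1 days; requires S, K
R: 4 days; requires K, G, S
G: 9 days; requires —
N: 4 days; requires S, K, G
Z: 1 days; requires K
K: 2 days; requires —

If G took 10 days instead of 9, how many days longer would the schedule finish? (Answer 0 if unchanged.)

Actual critical path: G→R = 9+4 = 13 ⇒ 13 days.
G lies on that path, so at 10 days the path becomes 14 days.
No other chain overtakes it, so the finish is 14 days.
Change in finish: 14 − 13 = +1 days.

1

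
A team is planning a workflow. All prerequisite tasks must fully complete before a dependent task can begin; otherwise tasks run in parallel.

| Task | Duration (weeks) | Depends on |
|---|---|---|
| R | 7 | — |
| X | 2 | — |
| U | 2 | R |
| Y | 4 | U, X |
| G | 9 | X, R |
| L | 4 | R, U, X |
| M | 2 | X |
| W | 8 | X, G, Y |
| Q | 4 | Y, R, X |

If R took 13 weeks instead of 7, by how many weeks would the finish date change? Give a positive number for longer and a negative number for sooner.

6

Actual critical path: R→G→W = 7+9+8 = 24 ⇒ 24 weeks.
R lies on that path, so at 13 weeks the path becomes 30 weeks.
No other chain overtakes it, so the finish is 30 weeks.
Change in finish: 30 − 24 = +6 weeks.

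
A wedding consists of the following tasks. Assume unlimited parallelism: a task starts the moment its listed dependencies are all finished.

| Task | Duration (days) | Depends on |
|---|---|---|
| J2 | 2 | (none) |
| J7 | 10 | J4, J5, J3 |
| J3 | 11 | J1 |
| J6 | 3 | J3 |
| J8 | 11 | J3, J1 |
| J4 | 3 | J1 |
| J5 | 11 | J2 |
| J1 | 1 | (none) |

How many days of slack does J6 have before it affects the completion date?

The longest chain is J1→J3→J8 = 1+11+11 = 23; overall finish 23 days.
J6 finishes as early as 15 and must finish by 23.
So J6 can slip 23 − 15 = 8 days.

8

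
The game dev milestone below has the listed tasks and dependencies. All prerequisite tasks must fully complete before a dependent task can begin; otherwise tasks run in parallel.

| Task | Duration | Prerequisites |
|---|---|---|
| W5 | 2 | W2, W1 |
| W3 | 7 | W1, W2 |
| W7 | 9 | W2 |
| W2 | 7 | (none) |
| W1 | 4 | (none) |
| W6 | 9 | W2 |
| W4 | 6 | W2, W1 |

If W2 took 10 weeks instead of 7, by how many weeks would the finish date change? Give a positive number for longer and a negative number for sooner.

Critical path before the change: W2→W6 = 7+9 = 16 giving 16 weeks.
Since W2 is critical, the +3 change carries straight to that chain (now 19 weeks).
That remains the longest chain; total 19 weeks.
Change in finish: 19 − 16 = +3 weeks.

3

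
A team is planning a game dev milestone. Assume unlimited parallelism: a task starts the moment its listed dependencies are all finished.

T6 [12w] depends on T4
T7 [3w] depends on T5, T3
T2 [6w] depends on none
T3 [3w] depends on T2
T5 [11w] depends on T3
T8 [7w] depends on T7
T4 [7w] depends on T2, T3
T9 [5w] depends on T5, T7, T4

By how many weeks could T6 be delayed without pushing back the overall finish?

Critical path: T2→T3→T5→T7→T8 = 6+3+11+3+7 = 30, so the finish is 30 weeks.
The longest chain containing T6 totals 28 weeks.
Float = 30 − 28 = 2.

2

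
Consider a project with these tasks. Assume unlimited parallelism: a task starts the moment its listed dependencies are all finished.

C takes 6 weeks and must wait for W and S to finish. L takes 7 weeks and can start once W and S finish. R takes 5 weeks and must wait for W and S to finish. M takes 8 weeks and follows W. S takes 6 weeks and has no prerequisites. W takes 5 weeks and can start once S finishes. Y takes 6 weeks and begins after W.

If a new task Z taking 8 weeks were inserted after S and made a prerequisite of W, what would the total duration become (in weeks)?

27

Originally the project takes 19 weeks.
With Z inserted, W now waits for max(S, Z).
New critical path: S→Z→W→M = 6+8+5+8 = 27 ⇒ 27 weeks.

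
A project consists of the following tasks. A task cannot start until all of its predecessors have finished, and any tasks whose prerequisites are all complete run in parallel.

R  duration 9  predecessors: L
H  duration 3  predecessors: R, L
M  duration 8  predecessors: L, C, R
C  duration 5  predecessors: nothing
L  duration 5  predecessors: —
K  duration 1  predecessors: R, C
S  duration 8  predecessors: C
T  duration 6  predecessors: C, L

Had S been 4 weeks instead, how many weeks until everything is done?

22

Actual critical path: L→R→M = 5+9+8 = 22 ⇒ 22 weeks.
The longest path through S is only 13 weeks, so S has float 9.
The critical path is still L→R→M; finish is now 22 weeks.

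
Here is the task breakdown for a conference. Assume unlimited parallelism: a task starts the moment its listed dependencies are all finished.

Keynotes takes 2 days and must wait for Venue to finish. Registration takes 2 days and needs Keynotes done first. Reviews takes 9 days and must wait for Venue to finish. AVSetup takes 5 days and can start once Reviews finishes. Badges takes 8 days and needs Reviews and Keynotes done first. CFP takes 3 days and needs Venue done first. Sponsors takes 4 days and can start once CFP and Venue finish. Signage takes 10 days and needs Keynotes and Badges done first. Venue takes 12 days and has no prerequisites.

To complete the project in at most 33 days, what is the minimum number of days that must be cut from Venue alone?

Current finish: 39 days; target: 33.
Venue is on every critical path, so each day cut from Venue cuts the finish by one (this holds down to a finish of 28).
Need 39 − 33 = 6 days off Venue → Venue becomes 6 days, finish becomes 33.

6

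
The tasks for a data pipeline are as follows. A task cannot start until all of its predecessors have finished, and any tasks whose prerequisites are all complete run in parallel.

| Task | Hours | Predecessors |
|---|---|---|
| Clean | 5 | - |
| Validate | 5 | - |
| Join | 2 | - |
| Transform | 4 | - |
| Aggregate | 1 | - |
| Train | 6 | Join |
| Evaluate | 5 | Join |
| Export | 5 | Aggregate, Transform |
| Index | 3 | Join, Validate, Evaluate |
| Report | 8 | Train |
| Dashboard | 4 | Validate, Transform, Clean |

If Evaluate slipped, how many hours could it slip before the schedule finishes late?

The longest chain is Join→Train→Report = 2+6+8 = 16; overall finish 16 hours.
The longest chain containing Evaluate totals 10 hours.
So Evaluate can slip 13 − 7 = 6 hours.

6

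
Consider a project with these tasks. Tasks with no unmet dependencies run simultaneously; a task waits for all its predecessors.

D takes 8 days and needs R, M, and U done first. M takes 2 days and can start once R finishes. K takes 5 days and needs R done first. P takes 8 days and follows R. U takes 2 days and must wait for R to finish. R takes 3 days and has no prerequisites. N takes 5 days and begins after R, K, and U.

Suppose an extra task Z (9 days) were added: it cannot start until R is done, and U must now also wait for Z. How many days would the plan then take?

Originally the plan takes 13 days.
With Z inserted, U now waits for max(R, Z).
New critical path: R→Z→U→D = 3+9+2+8 = 22 ⇒ 22 days.

22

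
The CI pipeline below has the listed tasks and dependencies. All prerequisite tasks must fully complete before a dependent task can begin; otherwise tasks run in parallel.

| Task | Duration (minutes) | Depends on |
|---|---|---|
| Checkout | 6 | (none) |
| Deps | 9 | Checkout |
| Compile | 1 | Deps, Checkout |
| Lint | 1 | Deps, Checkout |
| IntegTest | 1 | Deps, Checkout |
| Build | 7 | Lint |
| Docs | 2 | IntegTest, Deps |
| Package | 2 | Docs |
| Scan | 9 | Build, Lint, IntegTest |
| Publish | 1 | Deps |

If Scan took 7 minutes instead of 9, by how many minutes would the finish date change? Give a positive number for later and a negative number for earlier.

Critical path before the change: Checkout→Deps→Lint→Build→Scan = 6+9+1+7+9 = 32 giving 32 minutes.
Scan is on the critical path; changing it to 7 makes that path 30 minutes.
No other chain overtakes it, so the finish is 30 minutes.
Change in finish: 30 − 32 = -2 minutes.

-2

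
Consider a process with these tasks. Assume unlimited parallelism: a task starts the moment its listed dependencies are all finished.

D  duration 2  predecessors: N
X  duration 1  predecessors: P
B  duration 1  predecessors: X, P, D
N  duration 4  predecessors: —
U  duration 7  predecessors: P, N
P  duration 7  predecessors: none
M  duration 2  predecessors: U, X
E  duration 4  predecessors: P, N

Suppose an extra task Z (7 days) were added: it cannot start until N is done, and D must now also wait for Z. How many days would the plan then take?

16

Originally the plan takes 16 days.
With Z inserted, D now waits for max(N, Z).
New critical path: P→U→M = 7+7+2 = 16 ⇒ 16 days.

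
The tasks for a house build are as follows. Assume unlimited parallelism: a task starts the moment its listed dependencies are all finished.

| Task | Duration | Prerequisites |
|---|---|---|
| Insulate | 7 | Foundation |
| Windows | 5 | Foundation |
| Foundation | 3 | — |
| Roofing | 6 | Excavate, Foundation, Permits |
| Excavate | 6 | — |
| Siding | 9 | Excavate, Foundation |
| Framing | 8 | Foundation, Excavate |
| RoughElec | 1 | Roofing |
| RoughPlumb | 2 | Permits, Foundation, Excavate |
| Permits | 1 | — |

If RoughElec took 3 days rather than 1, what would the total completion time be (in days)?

15

Actual critical path: Excavate→Siding = 6+9 = 15 ⇒ 15 days.
RoughElec has 2 days of float (longest path through it is 13).
The binding chain switches to Excavate→Roofing→RoughElec = 6+6+3 = 15; finish 15 days.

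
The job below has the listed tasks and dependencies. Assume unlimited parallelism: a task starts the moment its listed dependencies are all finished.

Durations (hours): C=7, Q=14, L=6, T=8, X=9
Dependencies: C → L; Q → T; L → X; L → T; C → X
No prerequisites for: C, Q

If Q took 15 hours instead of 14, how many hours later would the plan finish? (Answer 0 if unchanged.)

Critical path before the change: Q→T = 14+8 = 22 giving 22 hours.
Q is on the critical path; changing it to 15 makes that path 23 hours.
That remains the longest chain; total 23 hours.
Change in finish: 23 − 22 = +1 hours.

1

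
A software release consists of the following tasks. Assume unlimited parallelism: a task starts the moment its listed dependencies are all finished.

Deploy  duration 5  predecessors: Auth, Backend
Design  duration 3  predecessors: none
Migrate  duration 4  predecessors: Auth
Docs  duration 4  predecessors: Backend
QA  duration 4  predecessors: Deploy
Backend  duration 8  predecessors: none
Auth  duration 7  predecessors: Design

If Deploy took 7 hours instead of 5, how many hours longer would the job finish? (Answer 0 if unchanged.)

Actual critical path: Design→Auth→Deploy→QA = 3+7+5+4 = 19 ⇒ 19 hours.
Since Deploy is critical, the +2 change carries straight to that chain (now 21 hours).
That remains the longest chain; total 21 hours.
Change in finish: 21 − 19 = +2 hours.

2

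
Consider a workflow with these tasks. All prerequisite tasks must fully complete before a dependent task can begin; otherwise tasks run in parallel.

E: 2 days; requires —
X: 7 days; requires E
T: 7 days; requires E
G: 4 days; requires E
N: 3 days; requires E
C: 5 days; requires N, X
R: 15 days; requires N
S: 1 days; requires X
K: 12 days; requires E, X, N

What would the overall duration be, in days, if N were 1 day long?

21

The binding path is E→X→K = 2+7+12 = 21; finish at 21 days.
N has 1 day of float (longest path through it is 20).
No other chain overtakes it, so the finish is 21 days.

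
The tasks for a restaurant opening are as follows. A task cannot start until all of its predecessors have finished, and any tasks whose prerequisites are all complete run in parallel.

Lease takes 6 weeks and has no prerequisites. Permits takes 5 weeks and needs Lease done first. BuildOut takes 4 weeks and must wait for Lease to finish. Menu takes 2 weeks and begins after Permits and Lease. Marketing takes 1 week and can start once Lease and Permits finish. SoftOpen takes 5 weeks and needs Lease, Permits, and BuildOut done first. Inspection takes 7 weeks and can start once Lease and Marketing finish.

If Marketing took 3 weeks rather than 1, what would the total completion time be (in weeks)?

21

Baseline: Lease→Permits→Marketing→Inspection = 6+5+1+7 = 19 → 19 weeks.
Marketing is on the critical path; changing it to 3 makes that path 21 weeks.
That remains the longest chain; total 21 weeks.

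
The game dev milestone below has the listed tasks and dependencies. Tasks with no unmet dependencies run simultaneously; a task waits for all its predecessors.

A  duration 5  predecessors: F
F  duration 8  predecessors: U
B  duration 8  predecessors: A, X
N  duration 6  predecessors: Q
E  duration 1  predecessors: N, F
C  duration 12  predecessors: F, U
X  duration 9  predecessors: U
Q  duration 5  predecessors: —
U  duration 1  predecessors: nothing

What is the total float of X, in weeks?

U→F→A→B = 1+8+5+8 = 22 sets the makespan at 22 weeks.
Longest path through X: 18 weeks (earliest finish 10, latest finish 14).
Float = 22 − 18 = 4.

4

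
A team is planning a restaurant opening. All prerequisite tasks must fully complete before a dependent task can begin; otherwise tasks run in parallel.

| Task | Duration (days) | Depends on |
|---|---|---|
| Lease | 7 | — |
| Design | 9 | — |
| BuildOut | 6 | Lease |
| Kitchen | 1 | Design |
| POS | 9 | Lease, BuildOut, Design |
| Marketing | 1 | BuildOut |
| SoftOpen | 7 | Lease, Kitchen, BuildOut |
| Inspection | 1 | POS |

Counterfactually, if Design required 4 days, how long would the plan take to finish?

23

Actual critical path: Lease→BuildOut→POS→Inspection = 7+6+9+1 = 23 ⇒ 23 days.
Design is off the critical path — its longest chain is 19 days, giving 4 of slack.
That remains the longest chain; total 23 days.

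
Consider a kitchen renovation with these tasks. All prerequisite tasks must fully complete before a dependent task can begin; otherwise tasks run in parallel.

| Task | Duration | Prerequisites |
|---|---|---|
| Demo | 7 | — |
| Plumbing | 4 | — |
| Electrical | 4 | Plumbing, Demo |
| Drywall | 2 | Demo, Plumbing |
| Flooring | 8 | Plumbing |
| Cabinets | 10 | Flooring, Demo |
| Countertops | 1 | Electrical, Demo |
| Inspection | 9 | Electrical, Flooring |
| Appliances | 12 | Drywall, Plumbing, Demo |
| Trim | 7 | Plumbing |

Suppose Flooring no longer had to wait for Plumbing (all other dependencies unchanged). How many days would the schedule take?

21

Original critical path: Plumbing→Flooring→Cabinets = 4+8+10 = 22 ⇒ 22 days.
Without Plumbing→Flooring, Flooring's earliest start moves from 4 to 0.
New critical path: Demo→Drywall→Appliances = 7+2+12 = 21 ⇒ 21 days.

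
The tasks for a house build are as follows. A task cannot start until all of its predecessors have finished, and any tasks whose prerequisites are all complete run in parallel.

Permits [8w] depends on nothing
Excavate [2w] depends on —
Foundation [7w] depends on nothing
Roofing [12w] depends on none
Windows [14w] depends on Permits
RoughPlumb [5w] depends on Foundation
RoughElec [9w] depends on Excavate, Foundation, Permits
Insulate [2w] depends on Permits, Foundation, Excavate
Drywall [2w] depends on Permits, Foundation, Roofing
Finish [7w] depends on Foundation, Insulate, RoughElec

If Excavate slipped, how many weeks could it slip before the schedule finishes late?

Permits→RoughElec→Finish = 8+9+7 = 24 sets the makespan at 24 weeks.
Excavate finishes as early as 2 and must finish by 8.
Float = 24 − 18 = 6.

6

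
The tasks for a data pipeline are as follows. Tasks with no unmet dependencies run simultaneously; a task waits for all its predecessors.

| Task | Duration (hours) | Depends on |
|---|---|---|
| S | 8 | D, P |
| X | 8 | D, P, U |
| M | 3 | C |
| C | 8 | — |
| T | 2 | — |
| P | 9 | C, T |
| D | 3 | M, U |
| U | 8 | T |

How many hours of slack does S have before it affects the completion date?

0

C→P→S = 8+9+8 = 25 sets the makespan at 25 hours.
Longest path through S: 25 hours (earliest finish 25, latest finish 25).
So S can slip 25 − 25 = 0 hours.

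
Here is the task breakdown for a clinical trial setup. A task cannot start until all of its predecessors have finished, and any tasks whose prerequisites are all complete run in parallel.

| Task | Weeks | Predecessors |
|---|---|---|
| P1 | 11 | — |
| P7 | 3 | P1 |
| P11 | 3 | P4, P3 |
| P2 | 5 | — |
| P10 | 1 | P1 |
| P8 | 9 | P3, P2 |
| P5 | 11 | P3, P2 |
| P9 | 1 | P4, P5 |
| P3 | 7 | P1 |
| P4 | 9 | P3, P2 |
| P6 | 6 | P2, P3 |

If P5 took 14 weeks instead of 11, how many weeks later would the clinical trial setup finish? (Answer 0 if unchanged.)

Critical path before the change: P1→P3→P5→P9 = 11+7+11+1 = 30 giving 30 weeks.
P5 lies on that path, so at 14 weeks the path becomes 33 weeks.
The critical path is still P1→P3→P5→P9; finish is now 33 weeks.
Change in finish: 33 − 30 = +3 weeks.

3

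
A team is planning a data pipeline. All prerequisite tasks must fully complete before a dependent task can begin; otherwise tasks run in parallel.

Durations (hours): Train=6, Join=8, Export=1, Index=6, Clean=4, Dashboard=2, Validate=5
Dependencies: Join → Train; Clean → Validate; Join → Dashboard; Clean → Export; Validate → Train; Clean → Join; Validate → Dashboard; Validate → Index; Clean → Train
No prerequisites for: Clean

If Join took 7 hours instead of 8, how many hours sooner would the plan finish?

Critical path before the change: Clean→Join→Train = 4+8+6 = 18 giving 18 hours.
Join is on the critical path; changing it to 7 makes that path 17 hours.
No other chain overtakes it, so the finish is 17 hours.
Change in finish: 17 − 18 = -1 hours.

1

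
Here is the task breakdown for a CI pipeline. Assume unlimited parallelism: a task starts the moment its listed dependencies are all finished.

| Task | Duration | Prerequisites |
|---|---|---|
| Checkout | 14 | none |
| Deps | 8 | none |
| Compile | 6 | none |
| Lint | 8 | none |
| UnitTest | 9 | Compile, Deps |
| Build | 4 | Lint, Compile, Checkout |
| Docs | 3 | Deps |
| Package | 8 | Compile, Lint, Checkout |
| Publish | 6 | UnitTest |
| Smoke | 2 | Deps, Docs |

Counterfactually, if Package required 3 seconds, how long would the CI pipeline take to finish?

23

Baseline: Deps→UnitTest→Publish = 8+9+6 = 23 → 23 seconds.
Package has 1 second of float (longest path through it is 22).
The critical path is still Deps→UnitTest→Publish; finish is now 23 seconds.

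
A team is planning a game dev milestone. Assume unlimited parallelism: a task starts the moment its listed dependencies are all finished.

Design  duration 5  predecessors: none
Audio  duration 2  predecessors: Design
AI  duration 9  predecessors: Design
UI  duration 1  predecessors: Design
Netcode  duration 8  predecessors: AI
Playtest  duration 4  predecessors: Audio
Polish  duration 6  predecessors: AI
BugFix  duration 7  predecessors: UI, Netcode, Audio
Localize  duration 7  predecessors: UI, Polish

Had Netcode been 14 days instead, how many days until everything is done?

Actual critical path: Design→AI→Netcode→BugFix = 5+9+8+7 = 29 ⇒ 29 days.
Since Netcode is critical, the +6 change carries straight to that chain (now 35 days).
That remains the longest chain; total 35 days.

35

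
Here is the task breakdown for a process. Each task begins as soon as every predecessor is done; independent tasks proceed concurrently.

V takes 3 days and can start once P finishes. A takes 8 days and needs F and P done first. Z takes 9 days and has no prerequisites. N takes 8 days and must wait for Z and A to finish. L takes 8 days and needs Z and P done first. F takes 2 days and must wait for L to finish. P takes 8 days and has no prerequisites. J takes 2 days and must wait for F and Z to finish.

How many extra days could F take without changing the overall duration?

The longest chain is Z→L→F→A→N = 9+8+2+8+8 = 35; overall finish 35 days.
F finishes as early as 19 and must finish by 19.
So F can slip 19 − 19 = 0 days.

0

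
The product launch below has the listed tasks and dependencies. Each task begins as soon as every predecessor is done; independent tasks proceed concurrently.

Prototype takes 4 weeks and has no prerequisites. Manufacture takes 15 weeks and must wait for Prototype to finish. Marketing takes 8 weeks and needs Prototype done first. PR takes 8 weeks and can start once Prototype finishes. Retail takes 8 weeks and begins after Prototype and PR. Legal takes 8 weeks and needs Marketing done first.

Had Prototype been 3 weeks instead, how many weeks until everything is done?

19

Baseline: Prototype→Marketing→Legal = 4+8+8 = 20 → 20 weeks.
Prototype lies on that path, so at 3 weeks the path becomes 19 weeks.
That remains the longest chain; total 19 weeks.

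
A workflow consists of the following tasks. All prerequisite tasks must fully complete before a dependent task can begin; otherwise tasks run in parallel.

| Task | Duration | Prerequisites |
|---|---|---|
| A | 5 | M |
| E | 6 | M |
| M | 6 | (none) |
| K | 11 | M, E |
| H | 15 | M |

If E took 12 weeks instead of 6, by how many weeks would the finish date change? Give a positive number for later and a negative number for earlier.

6

Critical path before the change: M→E→K = 6+6+11 = 23 giving 23 weeks.
E is on the critical path; changing it to 12 makes that path 29 weeks.
The critical path is still M→E→K; finish is now 29 weeks.
Change in finish: 29 − 23 = +6 weeks.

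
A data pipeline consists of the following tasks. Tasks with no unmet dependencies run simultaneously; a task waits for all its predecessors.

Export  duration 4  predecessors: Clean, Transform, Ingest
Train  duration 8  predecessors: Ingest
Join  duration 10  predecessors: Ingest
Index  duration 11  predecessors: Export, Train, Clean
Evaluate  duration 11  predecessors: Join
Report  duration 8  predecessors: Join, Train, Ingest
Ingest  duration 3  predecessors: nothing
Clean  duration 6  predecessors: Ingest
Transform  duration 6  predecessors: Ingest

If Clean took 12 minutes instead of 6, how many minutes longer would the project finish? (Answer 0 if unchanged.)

6

The binding path is Ingest→Clean→Export→Index = 3+6+4+11 = 24; finish at 24 minutes.
Clean lies on that path, so at 12 minutes the path becomes 30 minutes.
No other chain overtakes it, so the finish is 30 minutes.
Change in finish: 30 − 24 = +6 minutes.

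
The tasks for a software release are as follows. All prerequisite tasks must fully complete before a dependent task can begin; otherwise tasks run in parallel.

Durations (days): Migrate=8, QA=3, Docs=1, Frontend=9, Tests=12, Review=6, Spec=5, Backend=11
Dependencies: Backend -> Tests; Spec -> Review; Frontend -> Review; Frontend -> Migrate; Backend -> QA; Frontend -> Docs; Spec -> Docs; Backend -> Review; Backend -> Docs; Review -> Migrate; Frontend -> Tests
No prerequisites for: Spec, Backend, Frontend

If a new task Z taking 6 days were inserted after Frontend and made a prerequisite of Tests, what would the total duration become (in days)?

27

Originally the schedule takes 25 days.
With Z inserted, Tests now waits for max(Frontend, Backend, Z).
New critical path: Frontend→Z→Tests = 9+6+12 = 27 ⇒ 27 days.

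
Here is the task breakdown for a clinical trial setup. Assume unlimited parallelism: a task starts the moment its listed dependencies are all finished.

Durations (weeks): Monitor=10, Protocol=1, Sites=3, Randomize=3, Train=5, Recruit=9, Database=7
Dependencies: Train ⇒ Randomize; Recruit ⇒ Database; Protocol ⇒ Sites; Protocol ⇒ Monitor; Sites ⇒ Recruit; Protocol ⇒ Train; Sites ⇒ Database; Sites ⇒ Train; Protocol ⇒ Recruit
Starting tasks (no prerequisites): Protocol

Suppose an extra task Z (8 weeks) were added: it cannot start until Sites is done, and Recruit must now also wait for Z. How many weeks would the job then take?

Originally the job takes 20 weeks.
With Z inserted, Recruit now waits for max(Protocol, Sites, Z).
New critical path: Protocol→Sites→Z→Recruit→Database = 1+3+8+9+7 = 28 ⇒ 28 weeks.

28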